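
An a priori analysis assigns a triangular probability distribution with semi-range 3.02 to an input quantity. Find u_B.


u_B = half_width / sqrt(6)
u_B = 3.02 / 2.4494897
u_B = 1.2329

1.2329


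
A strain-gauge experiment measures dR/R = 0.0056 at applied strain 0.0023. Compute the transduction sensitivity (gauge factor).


GF = (dR/R) / epsilon
= 0.0056 / 0.0023
= 2.4348

2.4348


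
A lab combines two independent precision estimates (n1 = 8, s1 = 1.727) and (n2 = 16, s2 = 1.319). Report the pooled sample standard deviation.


s_p = sqrt(((n1-1)*s1^2 + (n2-1)*s2^2) / (n1+n2-2))
numerator = (8-1)*1.727^2 + (16-1)*1.319^2 = 20.877703 + 26.096415 = 46.974118
denominator = 8 + 16 - 2 = 22
s_p^2 = 46.974118 / 22 = 2.1351872
s_p = sqrt(2.1351872) = 1.4612

1.4612


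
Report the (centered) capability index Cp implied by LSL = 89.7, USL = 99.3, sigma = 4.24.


Cp = (USL - LSL) / (6 * sigma)
= (99.3 - 89.7) / (6 * 4.24)
= 9.6000 / 25.4400
= 0.3774

0.3774


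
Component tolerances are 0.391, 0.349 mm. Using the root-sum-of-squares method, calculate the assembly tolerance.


RSS = sqrt(0.391^2 + 0.349^2)
= sqrt(0.274682)
= 0.5241

0.5241


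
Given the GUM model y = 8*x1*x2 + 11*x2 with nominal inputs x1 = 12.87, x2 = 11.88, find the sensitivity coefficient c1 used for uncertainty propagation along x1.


y = 8*x1*x2 + 11*x2
dy/dx1 = 8*x2
Evaluate at x2 = 11.88: c1 = 8 * 11.88
c1 = 95.0400

95.0400


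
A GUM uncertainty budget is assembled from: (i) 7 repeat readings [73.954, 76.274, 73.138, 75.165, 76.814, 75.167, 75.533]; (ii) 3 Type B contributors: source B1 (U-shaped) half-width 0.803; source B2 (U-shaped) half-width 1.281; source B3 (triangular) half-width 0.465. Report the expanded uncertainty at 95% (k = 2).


mean = (73.954 + 76.274 + 73.138 + 75.165 + 76.814 + 75.167 + 75.533) / 7 = 75.14928571
s = sqrt(sum((x - mean)^2)/(n-1)) = 1.2687285
u_A = s / sqrt(n) = 1.2687285 / sqrt(7) = 0.4795343
u_B1 = 0.803 / sqrt(2) = 0.56780675
u_B2 = 1.281 / sqrt(2) = 0.90580379
u_B3 = 0.465 / sqrt(6) = 0.18983546
uc = sqrt(0.4795343^2 + 0.56780675^2 + 0.90580379^2 + 0.18983546^2) = 1.1869607
U = k * uc = 2 * 1.1869607
U = 2.3739

2.3739


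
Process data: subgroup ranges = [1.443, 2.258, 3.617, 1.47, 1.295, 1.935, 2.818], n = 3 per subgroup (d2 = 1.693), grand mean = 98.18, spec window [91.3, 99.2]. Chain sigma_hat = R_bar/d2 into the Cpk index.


R_bar = (1.443 + 2.258 + 3.617 + 1.47 + 1.295 + 1.935 + 2.818) / 7 = 2.1194286
sigma = R_bar / d2 = 2.1194286 / 1.693 = 1.2518775
Cp = (USL - LSL)/(6*sigma) = (99.2 - 91.3)/(6*1.2518775) = 1.0518
Cpu = (99.2 - 98.18)/(3*1.2518775) = 0.2716
Cpl = (98.18 - 91.3)/(3*1.2518775) = 1.8319
Cpk = min(Cpu, Cpl) = 0.2716

0.2716


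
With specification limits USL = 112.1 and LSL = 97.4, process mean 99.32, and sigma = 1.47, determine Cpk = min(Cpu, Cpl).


Cpu = (USL - mean) / (3*sigma) = (112.1 - 99.32) / (3*1.47) = 2.8980
Cpl = (mean - LSL) / (3*sigma) = (99.32 - 97.4) / (3*1.47) = 0.4354
Cpk = min(Cpu, Cpl) = 0.4354

0.4354


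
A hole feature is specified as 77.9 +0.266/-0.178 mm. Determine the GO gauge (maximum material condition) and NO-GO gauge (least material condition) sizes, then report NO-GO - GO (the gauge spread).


GO = nominal - lower_tol (smallest hole = maximum material condition)
GO = 77.9 - 0.178 = 77.722
NO-GO = nominal + upper_tol (largest hole = least material condition)
NO-GO = 77.9 + 0.266 = 78.166
spread = NO-GO - GO = 78.166 - 77.722 = 0.4440

0.4440


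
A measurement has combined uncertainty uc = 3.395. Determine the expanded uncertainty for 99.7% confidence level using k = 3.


U = k * uc
U = 3 * 3.395
U = 10.1850

10.1850


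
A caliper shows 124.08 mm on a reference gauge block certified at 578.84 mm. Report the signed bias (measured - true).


Systematic error = measured - true
= 124.08 - 578.84
= -454.7600

-454.7600


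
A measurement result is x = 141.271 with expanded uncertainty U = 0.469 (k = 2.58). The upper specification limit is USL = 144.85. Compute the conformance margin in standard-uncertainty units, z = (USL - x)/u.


u = U / k = 0.469 / 2.58 = 0.18178295
margin = |USL - x| = |144.85 - 141.271| = 3.579
z = margin / u = 3.579 / 0.18178295
z = 19.6883

19.6883


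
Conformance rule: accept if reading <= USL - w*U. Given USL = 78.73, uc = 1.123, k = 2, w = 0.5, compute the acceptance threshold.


U = k * uc = 2 * 1.123 = 2.246
guard band g = w * U = 0.5 * 2.246 = 1.123
AL = USL - g = 78.73 - 1.123
AL = 77.6070

77.6070


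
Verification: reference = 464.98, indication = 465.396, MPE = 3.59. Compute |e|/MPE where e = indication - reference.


e = indication - reference = 465.396 - 464.98 = 0.4160
|e| = 0.4160
ratio = |e| / MPE = 0.4160 / 3.59
ratio = 0.1159

0.1159


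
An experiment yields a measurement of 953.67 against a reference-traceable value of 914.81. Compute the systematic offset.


Systematic error = measured - true
= 953.67 - 914.81
= 38.8600

38.8600


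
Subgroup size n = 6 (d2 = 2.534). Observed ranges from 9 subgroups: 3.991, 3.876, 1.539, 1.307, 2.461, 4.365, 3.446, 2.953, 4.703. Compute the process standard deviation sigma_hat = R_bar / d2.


R_bar = (3.991 + 3.876 + 1.539 + 1.307 + 2.461 + 4.365 + 3.446 + 2.953 + 4.703) / 9
R_bar = 28.641 / 9 = 3.1823333
sigma_hat = R_bar / d2 = 3.1823333 / 2.534 = 1.2559

1.2559


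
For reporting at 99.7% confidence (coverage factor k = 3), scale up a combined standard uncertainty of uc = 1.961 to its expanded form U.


U = k * uc
U = 3 * 1.961
U = 5.8830

5.8830


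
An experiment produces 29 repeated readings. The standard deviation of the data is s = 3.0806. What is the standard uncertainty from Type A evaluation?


u_A = s / sqrt(n)
u_A = 3.0806 / sqrt(29)
u_A = 3.0806 / 5.3851648
u_A = 0.5721

0.5721


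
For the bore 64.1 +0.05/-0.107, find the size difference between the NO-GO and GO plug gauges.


GO = nominal - lower_tol (smallest hole = maximum material condition)
GO = 64.1 - 0.107 = 63.993
NO-GO = nominal + upper_tol (largest hole = least material condition)
NO-GO = 64.1 + 0.05 = 64.15
spread = NO-GO - GO = 64.15 - 63.993 = 0.1570

0.1570


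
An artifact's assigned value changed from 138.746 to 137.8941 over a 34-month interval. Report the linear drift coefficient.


rate = (v2 - v1) / months
= (137.8941 - 138.746) / 34
= -0.8519 / 34
= -0.0251

-0.0251


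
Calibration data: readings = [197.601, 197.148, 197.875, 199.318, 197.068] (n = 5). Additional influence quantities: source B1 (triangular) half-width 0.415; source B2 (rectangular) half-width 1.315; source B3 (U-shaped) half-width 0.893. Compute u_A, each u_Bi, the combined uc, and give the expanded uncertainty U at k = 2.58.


mean = (197.601 + 197.148 + 197.875 + 199.318 + 197.068) / 5 = 197.802
s = sqrt(sum((x - mean)^2)/(n-1)) = 0.9097332
u_A = s / sqrt(n) = 0.9097332 / sqrt(5) = 0.40684506
u_B1 = 0.415 / sqrt(6) = 0.16942304
u_B2 = 1.315 / sqrt(3) = 0.7592156
u_B3 = 0.893 / sqrt(2) = 0.63144636
uc = sqrt(0.40684506^2 + 0.16942304^2 + 0.7592156^2 + 0.63144636^2) = 1.0813695
U = k * uc = 2.58 * 1.0813695
U = 2.7899

2.7899


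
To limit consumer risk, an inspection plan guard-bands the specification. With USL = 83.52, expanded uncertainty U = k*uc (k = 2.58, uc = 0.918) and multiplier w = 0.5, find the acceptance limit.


U = k * uc = 2.58 * 0.918 = 2.36844
guard band g = w * U = 0.5 * 2.36844 = 1.18422
AL = USL - g = 83.52 - 1.18422
AL = 82.3358

82.3358


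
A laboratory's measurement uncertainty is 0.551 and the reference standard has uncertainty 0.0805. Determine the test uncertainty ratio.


TUR = u_lab / u_ref
= 0.551 / 0.0805
= 6.8447

6.8447


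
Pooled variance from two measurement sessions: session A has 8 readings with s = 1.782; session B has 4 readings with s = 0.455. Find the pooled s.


s_p = sqrt(((n1-1)*s1^2 + (n2-1)*s2^2) / (n1+n2-2))
numerator = (8-1)*1.782^2 + (4-1)*0.455^2 = 22.228668 + 0.621075 = 22.849743
denominator = 8 + 4 - 2 = 10
s_p^2 = 22.849743 / 10 = 2.2849743
s_p = sqrt(2.2849743) = 1.5116

1.5116


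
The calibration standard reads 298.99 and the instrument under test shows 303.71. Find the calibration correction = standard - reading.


Correction = standard - reading
= 298.99 - 303.71
= -4.7200

-4.7200


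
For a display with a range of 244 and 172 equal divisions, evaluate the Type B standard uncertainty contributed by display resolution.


resolution = range / divisions
resolution = 244 / 172 = 1.4186047
u_res = resolution / (2*sqrt(3))
u_res = 1.4186047 / 3.4641016
u_res = 0.4095

0.4095


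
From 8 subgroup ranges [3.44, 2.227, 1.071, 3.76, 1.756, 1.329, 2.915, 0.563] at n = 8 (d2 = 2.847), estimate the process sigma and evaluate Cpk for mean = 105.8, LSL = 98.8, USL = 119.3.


R_bar = (3.44 + 2.227 + 1.071 + 3.76 + 1.756 + 1.329 + 2.915 + 0.563) / 8 = 2.132625
sigma = R_bar / d2 = 2.132625 / 2.847 = 0.74907798
Cp = (USL - LSL)/(6*sigma) = (119.3 - 98.8)/(6*0.74907798) = 4.5612
Cpu = (119.3 - 105.8)/(3*0.74907798) = 6.0074
Cpl = (105.8 - 98.8)/(3*0.74907798) = 3.1149
Cpk = min(Cpu, Cpl) = 3.1149

3.1149


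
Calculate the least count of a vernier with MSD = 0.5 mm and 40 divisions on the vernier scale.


LC = MSD / n_div
= 0.5 / 40
= 0.0125

0.0125


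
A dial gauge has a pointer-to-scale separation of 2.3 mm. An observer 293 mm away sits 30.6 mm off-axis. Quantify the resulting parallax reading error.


error = h * offset / d
= 2.3 * 30.6 / 293
= 0.2402

0.2402


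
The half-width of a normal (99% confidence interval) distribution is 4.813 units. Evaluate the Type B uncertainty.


u_B = half_width / 2.576
u_B = 4.813 / 2.576
u_B = 1.8684

1.8684


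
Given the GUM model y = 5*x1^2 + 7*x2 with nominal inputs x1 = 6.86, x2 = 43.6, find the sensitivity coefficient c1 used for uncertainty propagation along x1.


y = 5*x1^2 + 7*x2
dy/dx1 = 2*5*x1
Evaluate at x1 = 6.86: c1 = 10 * 6.86
c1 = 68.6000

68.6000


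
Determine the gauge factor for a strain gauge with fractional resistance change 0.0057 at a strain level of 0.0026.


GF = (dR/R) / epsilon
= 0.0057 / 0.0026
= 2.1923

2.1923


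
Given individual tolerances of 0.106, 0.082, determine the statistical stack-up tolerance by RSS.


RSS = sqrt(0.106^2 + 0.082^2)
= sqrt(0.01796)
= 0.1340

0.1340


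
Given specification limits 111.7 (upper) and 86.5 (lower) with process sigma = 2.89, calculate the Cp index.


Cp = (USL - LSL) / (6 * sigma)
= (111.7 - 86.5) / (6 * 2.89)
= 25.2000 / 17.3400
= 1.4533

1.4533


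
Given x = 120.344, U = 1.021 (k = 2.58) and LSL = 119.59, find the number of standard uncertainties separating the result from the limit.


u = U / k = 1.021 / 2.58 = 0.39573643
margin = |LSL - x| = |119.59 - 120.344| = 0.754
z = margin / u = 0.754 / 0.39573643
z = 1.9053

1.9053


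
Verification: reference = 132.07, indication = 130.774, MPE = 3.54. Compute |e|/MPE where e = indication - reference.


e = indication - reference = 130.774 - 132.07 = -1.2960
|e| = 1.2960
ratio = |e| / MPE = 1.2960 / 3.54
ratio = 0.3661

0.3661


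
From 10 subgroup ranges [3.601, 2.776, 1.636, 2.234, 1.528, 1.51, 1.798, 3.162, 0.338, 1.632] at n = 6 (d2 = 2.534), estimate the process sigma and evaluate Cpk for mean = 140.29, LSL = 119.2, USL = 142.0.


R_bar = (3.601 + 2.776 + 1.636 + 2.234 + 1.528 + 1.51 + 1.798 + 3.162 + 0.338 + 1.632) / 10 = 2.0215
sigma = R_bar / d2 = 2.0215 / 2.534 = 0.79775059
Cp = (USL - LSL)/(6*sigma) = (142.0 - 119.2)/(6*0.79775059) = 4.7634
Cpu = (142.0 - 140.29)/(3*0.79775059) = 0.7145
Cpl = (140.29 - 119.2)/(3*0.79775059) = 8.8123
Cpk = min(Cpu, Cpl) = 0.7145

0.7145


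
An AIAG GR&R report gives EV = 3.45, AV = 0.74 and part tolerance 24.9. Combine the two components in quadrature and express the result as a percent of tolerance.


GRR = sqrt(EV^2 + AV^2) = sqrt(3.45^2 + 0.74^2) = 3.5284699
%GRR = GRR / tol * 100 = 3.5284699 / 24.9 * 100
%GRR = 14.1706

14.1706


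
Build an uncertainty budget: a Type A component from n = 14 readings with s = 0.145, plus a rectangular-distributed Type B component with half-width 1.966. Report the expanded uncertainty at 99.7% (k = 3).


u_A = s / sqrt(n) = 0.145 / sqrt(14) = 0.03875288
u_B = half_width / sqrt(3) = 1.966 / sqrt(3) = 1.1350706
uc = sqrt(u_A^2 + u_B^2) = sqrt(0.03875288^2 + 1.1350706^2) = 1.1357319
U = k * uc = 3 * 1.1357319
U = 3.4072

3.4072


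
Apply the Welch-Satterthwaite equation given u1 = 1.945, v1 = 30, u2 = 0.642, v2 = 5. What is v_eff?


uc = sqrt(u1^2 + u2^2) = sqrt(1.945^2 + 0.642^2) = 2.0482161
v_eff = uc^4 / (u1^4/v1 + u2^4/v2)
= 2.0482161^4 / (1.945^4/30 + 0.642^4/5)
= 17.599612 / 0.51101844
v_eff = 34.4403

34.4403


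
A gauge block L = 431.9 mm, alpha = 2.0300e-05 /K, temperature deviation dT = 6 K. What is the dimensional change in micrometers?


dL = L * alpha * dT
= 431.9 * 2.0300e-05 * 6
= 0.0526054 mm
dL_um = 0.0526054 * 1000 = 52.6054 um

52.6054


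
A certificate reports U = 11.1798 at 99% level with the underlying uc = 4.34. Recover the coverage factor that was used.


k = U / uc
k = 11.1798 / 4.34
k = 2.576

2.576


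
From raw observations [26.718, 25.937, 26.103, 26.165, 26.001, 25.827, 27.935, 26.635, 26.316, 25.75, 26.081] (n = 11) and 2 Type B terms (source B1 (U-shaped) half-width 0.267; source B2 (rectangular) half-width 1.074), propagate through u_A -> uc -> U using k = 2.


mean = (26.718 + 25.937 + 26.103 + 26.165 + 26.001 + 25.827 + 27.935 + 26.635 + 26.316 + 25.75 + 26.081) / 11 = 26.31527273
s = sqrt(sum((x - mean)^2)/(n-1)) = 0.61727289
u_A = s / sqrt(n) = 0.61727289 / sqrt(11) = 0.18611478
u_B1 = 0.267 / sqrt(2) = 0.18879751
u_B2 = 1.074 / sqrt(3) = 0.62007419
uc = sqrt(0.18611478^2 + 0.18879751^2 + 0.62007419^2) = 0.67437023
U = k * uc = 2 * 0.67437023
U = 1.3487

1.3487


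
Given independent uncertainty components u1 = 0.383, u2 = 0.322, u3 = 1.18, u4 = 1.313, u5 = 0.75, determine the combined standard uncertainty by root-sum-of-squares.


uc = sqrt(0.383^2 + 0.322^2 + 1.18^2 + 1.313^2 + 0.75^2)
uc = sqrt(3.929242)
uc = 1.9822

1.9822


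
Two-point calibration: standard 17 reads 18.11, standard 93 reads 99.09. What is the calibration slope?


slope = (y2 - y1) / (x2 - x1)
= (99.09 - 18.11) / (93 - 17)
= 80.9800 / 76
= 1.0655

1.0655


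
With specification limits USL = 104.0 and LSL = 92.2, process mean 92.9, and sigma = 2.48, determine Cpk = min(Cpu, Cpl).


Cpu = (USL - mean) / (3*sigma) = (104.0 - 92.9) / (3*2.48) = 1.4919
Cpl = (mean - LSL) / (3*sigma) = (92.9 - 92.2) / (3*2.48) = 0.0941
Cpk = min(Cpu, Cpl) = 0.0941

0.0941


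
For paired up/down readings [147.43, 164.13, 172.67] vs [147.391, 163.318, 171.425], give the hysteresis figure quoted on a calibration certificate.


|147.43 - 147.391| = 0.0390
|164.13 - 163.318| = 0.8120
|172.67 - 171.425| = 1.2450
hysteresis = max(diffs) = 1.2450

1.2450


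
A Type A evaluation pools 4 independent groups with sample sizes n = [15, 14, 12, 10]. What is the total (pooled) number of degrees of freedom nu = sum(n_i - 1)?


nu = sum_i (n_i - 1)
nu = ((15 - 1) + (14 - 1) + (12 - 1) + (10 - 1))
nu = 14 + 13 + 11 + 9
nu = 47

47


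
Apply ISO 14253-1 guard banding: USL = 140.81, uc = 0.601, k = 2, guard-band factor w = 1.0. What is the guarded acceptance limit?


U = k * uc = 2 * 0.601 = 1.202
guard band g = w * U = 1.0 * 1.202 = 1.202
AL = USL - g = 140.81 - 1.202
AL = 139.6080

139.6080


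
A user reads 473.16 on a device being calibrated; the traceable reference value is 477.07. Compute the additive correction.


Correction = standard - reading
= 477.07 - 473.16
= 3.9100

3.9100


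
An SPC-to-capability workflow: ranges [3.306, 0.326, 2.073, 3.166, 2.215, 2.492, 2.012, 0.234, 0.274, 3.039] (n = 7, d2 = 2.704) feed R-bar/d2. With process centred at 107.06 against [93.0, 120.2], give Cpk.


R_bar = (3.306 + 0.326 + 2.073 + 3.166 + 2.215 + 2.492 + 2.012 + 0.234 + 0.274 + 3.039) / 10 = 1.9137
sigma = R_bar / d2 = 1.9137 / 2.704 = 0.70772929
Cp = (USL - LSL)/(6*sigma) = (120.2 - 93.0)/(6*0.70772929) = 6.4055
Cpu = (120.2 - 107.06)/(3*0.70772929) = 6.1888
Cpl = (107.06 - 93.0)/(3*0.70772929) = 6.6221
Cpk = min(Cpu, Cpl) = 6.1888

6.1888


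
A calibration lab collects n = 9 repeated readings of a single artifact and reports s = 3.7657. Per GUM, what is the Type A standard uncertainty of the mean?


u_A = s / sqrt(n)
u_A = 3.7657 / sqrt(9)
u_A = 3.7657 / 3
u_A = 1.2552

1.2552


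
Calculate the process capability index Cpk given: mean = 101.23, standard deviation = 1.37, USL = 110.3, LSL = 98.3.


Cpu = (USL - mean) / (3*sigma) = (110.3 - 101.23) / (3*1.37) = 2.2068
Cpl = (mean - LSL) / (3*sigma) = (101.23 - 98.3) / (3*1.37) = 0.7129
Cpk = min(Cpu, Cpl) = 0.7129

0.7129


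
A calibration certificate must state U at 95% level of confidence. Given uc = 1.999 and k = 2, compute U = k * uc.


U = k * uc
U = 2 * 1.999
U = 3.9980

3.9980


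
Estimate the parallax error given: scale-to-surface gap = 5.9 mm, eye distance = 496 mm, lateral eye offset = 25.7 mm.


error = h * offset / d
= 5.9 * 25.7 / 496
= 0.3057

0.3057


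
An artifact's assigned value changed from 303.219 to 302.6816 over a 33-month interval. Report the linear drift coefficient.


rate = (v2 - v1) / months
= (302.6816 - 303.219) / 33
= -0.5374 / 33
= -0.0163

-0.0163


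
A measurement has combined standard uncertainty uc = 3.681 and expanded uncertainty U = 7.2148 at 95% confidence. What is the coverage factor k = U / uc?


k = U / uc
k = 7.2148 / 3.681
k = 1.96

1.96


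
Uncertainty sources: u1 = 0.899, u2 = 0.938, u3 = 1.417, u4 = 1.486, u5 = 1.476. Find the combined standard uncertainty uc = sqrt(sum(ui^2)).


uc = sqrt(0.899^2 + 0.938^2 + 1.417^2 + 1.486^2 + 1.476^2)
uc = sqrt(8.082706)
uc = 2.8430

2.8430


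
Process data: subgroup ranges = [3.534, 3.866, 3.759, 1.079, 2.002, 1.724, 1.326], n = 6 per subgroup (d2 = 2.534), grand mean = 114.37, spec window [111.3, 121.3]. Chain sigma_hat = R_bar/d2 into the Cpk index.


R_bar = (3.534 + 3.866 + 3.759 + 1.079 + 2.002 + 1.724 + 1.326) / 7 = 2.47
sigma = R_bar / d2 = 2.47 / 2.534 = 0.97474349
Cp = (USL - LSL)/(6*sigma) = (121.3 - 111.3)/(6*0.97474349) = 1.7099
Cpu = (121.3 - 114.37)/(3*0.97474349) = 2.3699
Cpl = (114.37 - 111.3)/(3*0.97474349) = 1.0498
Cpk = min(Cpu, Cpl) = 1.0498

1.0498


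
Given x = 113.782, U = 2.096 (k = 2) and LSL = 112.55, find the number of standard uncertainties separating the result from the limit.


u = U / k = 2.096 / 2 = 1.048
margin = |LSL - x| = |112.55 - 113.782| = 1.232
z = margin / u = 1.232 / 1.048
z = 1.1756

1.1756


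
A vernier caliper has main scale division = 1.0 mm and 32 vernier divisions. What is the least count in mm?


LC = MSD / n_div
= 1.0 / 32
= 0.0312

0.0312


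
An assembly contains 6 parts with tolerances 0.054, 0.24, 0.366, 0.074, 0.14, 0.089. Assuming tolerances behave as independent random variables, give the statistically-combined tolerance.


RSS = sqrt(0.054^2 + 0.24^2 + 0.366^2 + 0.074^2 + 0.14^2 + 0.089^2)
= sqrt(0.227469)
= 0.4769

0.4769


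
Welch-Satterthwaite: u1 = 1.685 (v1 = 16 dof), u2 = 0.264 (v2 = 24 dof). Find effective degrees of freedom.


uc = sqrt(u1^2 + u2^2) = sqrt(1.685^2 + 0.264^2) = 1.7055559
v_eff = uc^4 / (u1^4/v1 + u2^4/v2)
= 1.7055559^4 / (1.685^4/16 + 0.264^4/24)
= 8.461821 / 0.50402731
v_eff = 16.7884

16.7884


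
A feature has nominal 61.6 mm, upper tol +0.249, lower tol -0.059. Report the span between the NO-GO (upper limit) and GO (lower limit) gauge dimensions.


GO = nominal - lower_tol (smallest hole = maximum material condition)
GO = 61.6 - 0.059 = 61.541
NO-GO = nominal + upper_tol (largest hole = least material condition)
NO-GO = 61.6 + 0.249 = 61.849
spread = NO-GO - GO = 61.849 - 61.541 = 0.3080

0.3080


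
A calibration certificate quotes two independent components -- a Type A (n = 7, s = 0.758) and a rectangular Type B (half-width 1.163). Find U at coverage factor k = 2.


u_A = s / sqrt(n) = 0.758 / sqrt(7) = 0.28649707
u_B = half_width / sqrt(3) = 1.163 / sqrt(3) = 0.67145836
uc = sqrt(u_A^2 + u_B^2) = sqrt(0.28649707^2 + 0.67145836^2) = 0.73002527
U = k * uc = 2 * 0.73002527
U = 1.4601

1.4601


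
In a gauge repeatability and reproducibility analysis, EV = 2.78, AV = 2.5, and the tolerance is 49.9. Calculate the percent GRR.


GRR = sqrt(EV^2 + AV^2) = sqrt(2.78^2 + 2.5^2) = 3.7387699
%GRR = GRR / tol * 100 = 3.7387699 / 49.9 * 100
%GRR = 7.4925

7.4925


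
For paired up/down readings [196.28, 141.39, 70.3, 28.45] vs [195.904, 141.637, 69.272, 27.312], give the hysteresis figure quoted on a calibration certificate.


|196.28 - 195.904| = 0.3760
|141.39 - 141.637| = 0.2470
|70.3 - 69.272| = 1.0280
|28.45 - 27.312| = 1.1380
hysteresis = max(diffs) = 1.1380

1.1380


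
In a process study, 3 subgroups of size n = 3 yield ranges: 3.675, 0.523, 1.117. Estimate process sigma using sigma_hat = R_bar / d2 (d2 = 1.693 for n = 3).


R_bar = (3.675 + 0.523 + 1.117) / 3
R_bar = 5.315 / 3 = 1.7716667
sigma_hat = R_bar / d2 = 1.7716667 / 1.693 = 1.0465

1.0465


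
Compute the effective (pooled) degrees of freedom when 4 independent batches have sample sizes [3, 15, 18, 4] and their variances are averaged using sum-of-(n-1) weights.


nu = sum_i (n_i - 1)
nu = ((3 - 1) + (15 - 1) + (18 - 1) + (4 - 1))
nu = 2 + 14 + 17 + 3
nu = 36

36


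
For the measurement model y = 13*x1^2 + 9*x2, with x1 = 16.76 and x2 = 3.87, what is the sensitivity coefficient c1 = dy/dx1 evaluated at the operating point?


y = 13*x1^2 + 9*x2
dy/dx1 = 2*13*x1
Evaluate at x1 = 16.76: c1 = 26 * 16.76
c1 = 435.7600

435.7600


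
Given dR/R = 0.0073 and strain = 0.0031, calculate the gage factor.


GF = (dR/R) / epsilon
= 0.0073 / 0.0031
= 2.3548

2.3548


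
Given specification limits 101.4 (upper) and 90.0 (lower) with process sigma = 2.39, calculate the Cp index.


Cp = (USL - LSL) / (6 * sigma)
= (101.4 - 90.0) / (6 * 2.39)
= 11.4000 / 14.3400
= 0.7950

0.7950


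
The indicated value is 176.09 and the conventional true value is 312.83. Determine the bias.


Systematic error = measured - true
= 176.09 - 312.83
= -136.7400

-136.7400


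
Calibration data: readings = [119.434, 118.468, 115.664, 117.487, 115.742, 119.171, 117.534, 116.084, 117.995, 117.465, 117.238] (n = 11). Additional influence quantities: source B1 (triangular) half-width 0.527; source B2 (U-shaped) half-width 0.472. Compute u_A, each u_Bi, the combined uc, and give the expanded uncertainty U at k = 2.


mean = (119.434 + 118.468 + 115.664 + 117.487 + 115.742 + 119.171 + 117.534 + 116.084 + 117.995 + 117.465 + 117.238) / 11 = 117.4801818
s = sqrt(sum((x - mean)^2)/(n-1)) = 1.2746778
u_A = s / sqrt(n) = 1.2746778 / sqrt(11) = 0.38432982
u_B1 = 0.527 / sqrt(6) = 0.21514685
u_B2 = 0.472 / sqrt(2) = 0.3337544
uc = sqrt(0.38432982^2 + 0.21514685^2 + 0.3337544^2) = 0.55262064
U = k * uc = 2 * 0.55262064
U = 1.1052

1.1052


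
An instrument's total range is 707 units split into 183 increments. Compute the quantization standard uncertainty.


resolution = range / divisions
resolution = 707 / 183 = 3.863388
u_res = resolution / (2*sqrt(3))
u_res = 3.863388 / 3.4641016
u_res = 1.1153

1.1153


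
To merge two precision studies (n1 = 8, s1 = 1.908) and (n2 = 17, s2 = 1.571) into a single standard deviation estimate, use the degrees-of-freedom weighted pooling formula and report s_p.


s_p = sqrt(((n1-1)*s1^2 + (n2-1)*s2^2) / (n1+n2-2))
numerator = (8-1)*1.908^2 + (17-1)*1.571^2 = 25.483248 + 39.488656 = 64.971904
denominator = 8 + 17 - 2 = 23
s_p^2 = 64.971904 / 23 = 2.8248654
s_p = sqrt(2.8248654) = 1.6807

1.6807


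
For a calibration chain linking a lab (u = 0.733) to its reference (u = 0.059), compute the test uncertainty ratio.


TUR = u_lab / u_ref
= 0.733 / 0.059
= 12.4237

12.4237


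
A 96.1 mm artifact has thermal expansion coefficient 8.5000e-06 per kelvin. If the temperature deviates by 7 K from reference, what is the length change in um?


dL = L * alpha * dT
= 96.1 * 8.5000e-06 * 7
= 0.0057179 mm
dL_um = 0.0057179 * 1000 = 5.7179 um

5.7179


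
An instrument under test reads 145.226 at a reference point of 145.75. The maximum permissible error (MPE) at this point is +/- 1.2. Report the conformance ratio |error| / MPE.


e = indication - reference = 145.226 - 145.75 = -0.5240
|e| = 0.5240
ratio = |e| / MPE = 0.5240 / 1.2
ratio = 0.4367

0.4367


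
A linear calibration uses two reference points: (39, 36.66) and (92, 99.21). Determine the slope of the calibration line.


slope = (y2 - y1) / (x2 - x1)
= (99.21 - 36.66) / (92 - 39)
= 62.5500 / 53
= 1.1802

1.1802


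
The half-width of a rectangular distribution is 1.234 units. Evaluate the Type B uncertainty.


u_B = half_width / sqrt(3)
u_B = 1.234 / 1.7320508
u_B = 0.7125

0.7125


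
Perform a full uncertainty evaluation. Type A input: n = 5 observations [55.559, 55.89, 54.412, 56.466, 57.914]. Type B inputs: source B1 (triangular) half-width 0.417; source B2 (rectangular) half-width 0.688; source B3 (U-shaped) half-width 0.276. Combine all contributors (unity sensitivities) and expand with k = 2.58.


mean = (55.559 + 55.89 + 54.412 + 56.466 + 57.914) / 5 = 56.0482
s = sqrt(sum((x - mean)^2)/(n-1)) = 1.2842567
u_A = s / sqrt(n) = 1.2842567 / sqrt(5) = 0.57433706
u_B1 = 0.417 / sqrt(6) = 0.17023954
u_B2 = 0.688 / sqrt(3) = 0.39721699
u_B3 = 0.276 / sqrt(2) = 0.19516147
uc = sqrt(0.57433706^2 + 0.17023954^2 + 0.39721699^2 + 0.19516147^2) = 0.74479118
U = k * uc = 2.58 * 0.74479118
U = 1.9216

1.9216


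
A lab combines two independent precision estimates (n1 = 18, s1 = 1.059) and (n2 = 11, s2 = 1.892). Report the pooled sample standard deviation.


s_p = sqrt(((n1-1)*s1^2 + (n2-1)*s2^2) / (n1+n2-2))
numerator = (18-1)*1.059^2 + (11-1)*1.892^2 = 19.065177 + 35.79664 = 54.861817
denominator = 18 + 11 - 2 = 27
s_p^2 = 54.861817 / 27 = 2.0319191
s_p = sqrt(2.0319191) = 1.4255

1.4255


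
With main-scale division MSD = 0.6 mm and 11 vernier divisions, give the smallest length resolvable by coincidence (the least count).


LC = MSD / n_div
= 0.6 / 11
= 0.0545

0.0545


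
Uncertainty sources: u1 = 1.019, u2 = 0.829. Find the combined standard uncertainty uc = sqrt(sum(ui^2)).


uc = sqrt(1.019^2 + 0.829^2)
uc = sqrt(1.725602)
uc = 1.3136

1.3136


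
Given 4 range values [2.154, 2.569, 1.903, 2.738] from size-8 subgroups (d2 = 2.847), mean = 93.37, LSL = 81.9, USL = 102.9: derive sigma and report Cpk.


R_bar = (2.154 + 2.569 + 1.903 + 2.738) / 4 = 2.341
sigma = R_bar / d2 = 2.341 / 2.847 = 0.82226906
Cp = (USL - LSL)/(6*sigma) = (102.9 - 81.9)/(6*0.82226906) = 4.2565
Cpu = (102.9 - 93.37)/(3*0.82226906) = 3.8633
Cpl = (93.37 - 81.9)/(3*0.82226906) = 4.6497
Cpk = min(Cpu, Cpl) = 3.8633

3.8633


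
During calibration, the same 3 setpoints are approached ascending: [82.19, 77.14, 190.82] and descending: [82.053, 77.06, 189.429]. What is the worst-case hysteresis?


|82.19 - 82.053| = 0.1370
|77.14 - 77.06| = 0.0800
|190.82 - 189.429| = 1.3910
hysteresis = max(diffs) = 1.3910

1.3910


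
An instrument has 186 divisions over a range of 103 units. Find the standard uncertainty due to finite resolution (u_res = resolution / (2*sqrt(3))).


resolution = range / divisions
resolution = 103 / 186 = 0.55376344
u_res = resolution / (2*sqrt(3))
u_res = 0.55376344 / 3.4641016
u_res = 0.1599

0.1599


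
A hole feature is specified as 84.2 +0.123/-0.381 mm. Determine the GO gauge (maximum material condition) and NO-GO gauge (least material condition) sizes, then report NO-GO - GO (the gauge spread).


GO = nominal - lower_tol (smallest hole = maximum material condition)
GO = 84.2 - 0.381 = 83.819
NO-GO = nominal + upper_tol (largest hole = least material condition)
NO-GO = 84.2 + 0.123 = 84.323
spread = NO-GO - GO = 84.323 - 83.819 = 0.5040

0.5040


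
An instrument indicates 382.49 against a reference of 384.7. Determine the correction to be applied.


Correction = standard - reading
= 384.7 - 382.49
= 2.2100

2.2100


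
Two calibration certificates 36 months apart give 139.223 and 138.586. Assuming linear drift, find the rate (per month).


rate = (v2 - v1) / months
= (138.586 - 139.223) / 36
= -0.6370 / 36
= -0.0177

-0.0177


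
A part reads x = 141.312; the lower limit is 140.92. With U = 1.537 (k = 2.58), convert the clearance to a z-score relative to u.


u = U / k = 1.537 / 2.58 = 0.59573643
margin = |LSL - x| = |140.92 - 141.312| = 0.392
z = margin / u = 0.392 / 0.59573643
z = 0.6580

0.6580


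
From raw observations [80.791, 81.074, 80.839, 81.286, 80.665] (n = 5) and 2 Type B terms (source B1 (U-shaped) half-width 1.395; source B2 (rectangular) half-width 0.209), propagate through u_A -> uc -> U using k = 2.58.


mean = (80.791 + 81.074 + 80.839 + 81.286 + 80.665) / 5 = 80.931
s = sqrt(sum((x - mean)^2)/(n-1)) = 0.24763582
u_A = s / sqrt(n) = 0.24763582 / sqrt(5) = 0.11074611
u_B1 = 1.395 / sqrt(2) = 0.98641396
u_B2 = 0.209 / sqrt(3) = 0.12066621
uc = sqrt(0.11074611^2 + 0.98641396^2 + 0.12066621^2) = 0.99991876
U = k * uc = 2.58 * 0.99991876
U = 2.5798

2.5798


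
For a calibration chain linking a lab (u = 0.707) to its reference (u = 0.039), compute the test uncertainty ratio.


TUR = u_lab / u_ref
= 0.707 / 0.039
= 18.1282

18.1282


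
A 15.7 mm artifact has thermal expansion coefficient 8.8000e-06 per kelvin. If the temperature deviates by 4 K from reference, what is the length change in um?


dL = L * alpha * dT
= 15.7 * 8.8000e-06 * 4
= 5.5260000e-04 mm
dL_um = 5.5260000e-04 * 1000 = 0.5526 um

0.5526


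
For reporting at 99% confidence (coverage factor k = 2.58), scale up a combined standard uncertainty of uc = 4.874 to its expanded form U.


U = k * uc
U = 2.58 * 4.874
U = 12.5749

12.5749


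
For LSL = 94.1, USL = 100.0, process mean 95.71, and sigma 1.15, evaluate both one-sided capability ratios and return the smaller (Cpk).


Cpu = (USL - mean) / (3*sigma) = (100.0 - 95.71) / (3*1.15) = 1.2435
Cpl = (mean - LSL) / (3*sigma) = (95.71 - 94.1) / (3*1.15) = 0.4667
Cpk = min(Cpu, Cpl) = 0.4667

0.4667


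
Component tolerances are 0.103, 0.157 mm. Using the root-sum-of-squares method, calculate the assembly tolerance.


RSS = sqrt(0.103^2 + 0.157^2)
= sqrt(0.035258)
= 0.1878

0.1878


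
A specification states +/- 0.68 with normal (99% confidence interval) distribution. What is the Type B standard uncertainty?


u_B = half_width / 2.576
u_B = 0.68 / 2.576
u_B = 0.2640

0.2640


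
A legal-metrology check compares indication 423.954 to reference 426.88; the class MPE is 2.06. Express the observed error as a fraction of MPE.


e = indication - reference = 423.954 - 426.88 = -2.9260
|e| = 2.9260
ratio = |e| / MPE = 2.9260 / 2.06
ratio = 1.4204

1.4204


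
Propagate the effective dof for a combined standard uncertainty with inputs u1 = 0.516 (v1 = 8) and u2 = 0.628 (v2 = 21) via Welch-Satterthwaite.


uc = sqrt(u1^2 + u2^2) = sqrt(0.516^2 + 0.628^2) = 0.81279764
v_eff = uc^4 / (u1^4/v1 + u2^4/v2)
= 0.81279764^4 / (0.516^4/8 + 0.628^4/21)
= 0.43644521 / 0.016268139
v_eff = 26.8282

26.8282


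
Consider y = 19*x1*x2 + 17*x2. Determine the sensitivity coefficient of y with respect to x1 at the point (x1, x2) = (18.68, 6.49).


y = 19*x1*x2 + 17*x2
dy/dx1 = 19*x2
Evaluate at x2 = 6.49: c1 = 19 * 6.49
c1 = 123.3100

123.3100


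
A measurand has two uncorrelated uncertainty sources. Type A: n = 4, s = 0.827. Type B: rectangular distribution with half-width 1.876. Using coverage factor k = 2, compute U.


u_A = s / sqrt(n) = 0.827 / sqrt(4) = 0.4135
u_B = half_width / sqrt(3) = 1.876 / sqrt(3) = 1.0831091
uc = sqrt(u_A^2 + u_B^2) = sqrt(0.4135^2 + 1.0831091^2) = 1.1593565
U = k * uc = 2 * 1.1593565
U = 2.3187

2.3187


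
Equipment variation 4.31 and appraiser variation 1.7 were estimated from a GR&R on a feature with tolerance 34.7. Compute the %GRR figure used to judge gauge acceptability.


GRR = sqrt(EV^2 + AV^2) = sqrt(4.31^2 + 1.7^2) = 4.6331523
%GRR = GRR / tol * 100 = 4.6331523 / 34.7 * 100
%GRR = 13.3520

13.3520


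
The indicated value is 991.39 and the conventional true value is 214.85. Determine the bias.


Systematic error = measured - true
= 991.39 - 214.85
= 776.5400

776.5400


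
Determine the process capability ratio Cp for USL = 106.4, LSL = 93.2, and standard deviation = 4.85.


Cp = (USL - LSL) / (6 * sigma)
= (106.4 - 93.2) / (6 * 4.85)
= 13.2000 / 29.1000
= 0.4536

0.4536


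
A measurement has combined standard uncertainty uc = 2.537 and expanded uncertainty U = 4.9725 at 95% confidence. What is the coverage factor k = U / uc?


k = U / uc
k = 4.9725 / 2.537
k = 1.96

1.96


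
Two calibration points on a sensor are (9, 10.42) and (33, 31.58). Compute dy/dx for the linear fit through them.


slope = (y2 - y1) / (x2 - x1)
= (31.58 - 10.42) / (33 - 9)
= 21.1600 / 24
= 0.8817

0.8817


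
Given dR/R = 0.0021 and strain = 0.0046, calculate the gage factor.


GF = (dR/R) / epsilon
= 0.0021 / 0.0046
= 0.4565

0.4565


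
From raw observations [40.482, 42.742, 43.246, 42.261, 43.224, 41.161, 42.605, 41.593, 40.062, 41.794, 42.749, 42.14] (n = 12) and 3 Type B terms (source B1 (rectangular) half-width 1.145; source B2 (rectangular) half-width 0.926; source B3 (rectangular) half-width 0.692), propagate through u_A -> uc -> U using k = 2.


mean = (40.482 + 42.742 + 43.246 + 42.261 + 43.224 + 41.161 + 42.605 + 41.593 + 40.062 + 41.794 + 42.749 + 42.14) / 12 = 42.00491667
s = sqrt(sum((x - mean)^2)/(n-1)) = 1.0263743
u_A = s / sqrt(n) = 1.0263743 / sqrt(12) = 0.29628874
u_B1 = 1.145 / sqrt(3) = 0.66106606
u_B2 = 0.926 / sqrt(3) = 0.53462635
u_B3 = 0.692 / sqrt(3) = 0.39952639
uc = sqrt(0.29628874^2 + 0.66106606^2 + 0.53462635^2 + 0.39952639^2) = 0.98500864
U = k * uc = 2 * 0.98500864
U = 1.9700

1.9700


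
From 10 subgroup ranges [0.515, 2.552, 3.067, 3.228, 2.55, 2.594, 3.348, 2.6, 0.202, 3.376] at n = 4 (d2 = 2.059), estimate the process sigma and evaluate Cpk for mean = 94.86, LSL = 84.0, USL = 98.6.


R_bar = (0.515 + 2.552 + 3.067 + 3.228 + 2.55 + 2.594 + 3.348 + 2.6 + 0.202 + 3.376) / 10 = 2.4032
sigma = R_bar / d2 = 2.4032 / 2.059 = 1.1671685
Cp = (USL - LSL)/(6*sigma) = (98.6 - 84.0)/(6*1.1671685) = 2.0848
Cpu = (98.6 - 94.86)/(3*1.1671685) = 1.0681
Cpl = (94.86 - 84.0)/(3*1.1671685) = 3.1015
Cpk = min(Cpu, Cpl) = 1.0681

1.0681


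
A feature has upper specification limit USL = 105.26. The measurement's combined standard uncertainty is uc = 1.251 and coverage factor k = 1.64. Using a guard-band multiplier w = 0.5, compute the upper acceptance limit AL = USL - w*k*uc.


U = k * uc = 1.64 * 1.251 = 2.05164
guard band g = w * U = 0.5 * 2.05164 = 1.02582
AL = USL - g = 105.26 - 1.02582
AL = 104.2342

104.2342


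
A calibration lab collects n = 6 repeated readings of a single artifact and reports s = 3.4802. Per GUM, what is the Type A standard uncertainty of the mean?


u_A = s / sqrt(n)
u_A = 3.4802 / sqrt(6)
u_A = 3.4802 / 2.4494897
u_A = 1.4208

1.4208


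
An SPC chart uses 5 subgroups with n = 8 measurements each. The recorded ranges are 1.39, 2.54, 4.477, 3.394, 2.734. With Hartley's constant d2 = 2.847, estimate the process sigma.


R_bar = (1.39 + 2.54 + 4.477 + 3.394 + 2.734) / 5
R_bar = 14.535 / 5 = 2.907
sigma_hat = R_bar / d2 = 2.907 / 2.847 = 1.0211

1.0211


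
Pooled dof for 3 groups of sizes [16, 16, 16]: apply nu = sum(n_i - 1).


nu = sum_i (n_i - 1)
nu = ((16 - 1) + (16 - 1) + (16 - 1))
nu = 15 + 15 + 15
nu = 45

45


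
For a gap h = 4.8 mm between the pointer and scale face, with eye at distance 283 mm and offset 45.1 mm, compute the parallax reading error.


error = h * offset / d
= 4.8 * 45.1 / 283
= 0.7649

0.7649


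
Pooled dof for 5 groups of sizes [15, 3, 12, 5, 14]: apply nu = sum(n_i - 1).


nu = sum_i (n_i - 1)
nu = ((15 - 1) + (3 - 1) + (12 - 1) + (5 - 1) + (14 - 1))
nu = 14 + 2 + 11 + 4 + 13
nu = 44

44


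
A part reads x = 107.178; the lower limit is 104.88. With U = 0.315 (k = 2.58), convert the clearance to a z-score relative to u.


u = U / k = 0.315 / 2.58 = 0.12209302
margin = |LSL - x| = |104.88 - 107.178| = 2.298
z = margin / u = 2.298 / 0.12209302
z = 18.8217

18.8217


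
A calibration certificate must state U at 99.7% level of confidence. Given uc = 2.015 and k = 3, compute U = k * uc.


U = k * uc
U = 3 * 2.015
U = 6.0450

6.0450


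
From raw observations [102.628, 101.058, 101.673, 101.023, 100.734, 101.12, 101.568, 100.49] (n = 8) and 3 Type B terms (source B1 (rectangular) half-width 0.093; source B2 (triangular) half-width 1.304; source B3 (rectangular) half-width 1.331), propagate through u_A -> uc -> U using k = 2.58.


mean = (102.628 + 101.058 + 101.673 + 101.023 + 100.734 + 101.12 + 101.568 + 100.49) / 8 = 101.28675
s = sqrt(sum((x - mean)^2)/(n-1)) = 0.66732745
u_A = s / sqrt(n) = 0.66732745 / sqrt(8) = 0.23593588
u_B1 = 0.093 / sqrt(3) = 0.053693575
u_B2 = 1.304 / sqrt(6) = 0.53235577
u_B3 = 1.331 / sqrt(3) = 0.76845321
uc = sqrt(0.23593588^2 + 0.053693575^2 + 0.53235577^2 + 0.76845321^2) = 0.96564576
U = k * uc = 2.58 * 0.96564576
U = 2.4914

2.4914


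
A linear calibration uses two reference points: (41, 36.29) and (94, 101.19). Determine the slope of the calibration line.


slope = (y2 - y1) / (x2 - x1)
= (101.19 - 36.29) / (94 - 41)
= 64.9000 / 53
= 1.2245

1.2245


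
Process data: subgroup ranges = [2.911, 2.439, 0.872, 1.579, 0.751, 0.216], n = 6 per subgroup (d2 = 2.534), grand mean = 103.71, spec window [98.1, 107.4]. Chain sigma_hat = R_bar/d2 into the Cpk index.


R_bar = (2.911 + 2.439 + 0.872 + 1.579 + 0.751 + 0.216) / 6 = 1.4613333
sigma = R_bar / d2 = 1.4613333 / 2.534 = 0.57669033
Cp = (USL - LSL)/(6*sigma) = (107.4 - 98.1)/(6*0.57669033) = 2.6878
Cpu = (107.4 - 103.71)/(3*0.57669033) = 2.1329
Cpl = (103.71 - 98.1)/(3*0.57669033) = 3.2426
Cpk = min(Cpu, Cpl) = 2.1329

2.1329


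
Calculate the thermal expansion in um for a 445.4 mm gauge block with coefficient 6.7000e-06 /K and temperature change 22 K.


dL = L * alpha * dT
= 445.4 * 6.7000e-06 * 22
= 0.0656520 mm
dL_um = 0.0656520 * 1000 = 65.6520 um

65.6520


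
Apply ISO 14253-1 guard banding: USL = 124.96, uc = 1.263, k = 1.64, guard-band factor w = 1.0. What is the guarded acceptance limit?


U = k * uc = 1.64 * 1.263 = 2.07132
guard band g = w * U = 1.0 * 2.07132 = 2.07132
AL = USL - g = 124.96 - 2.07132
AL = 122.8887

122.8887


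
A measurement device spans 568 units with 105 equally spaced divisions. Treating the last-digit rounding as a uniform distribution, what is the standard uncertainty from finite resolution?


resolution = range / divisions
resolution = 568 / 105 = 5.4095238
u_res = resolution / (2*sqrt(3))
u_res = 5.4095238 / 3.4641016
u_res = 1.5616

1.5616


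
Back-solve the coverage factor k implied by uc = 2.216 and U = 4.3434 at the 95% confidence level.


k = U / uc
k = 4.3434 / 2.216
k = 1.96

1.96


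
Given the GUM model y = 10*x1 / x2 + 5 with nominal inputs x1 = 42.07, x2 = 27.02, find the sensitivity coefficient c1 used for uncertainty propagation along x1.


y = 10*x1 / x2 + 5
dy/dx1 = 10/x2
Evaluate at x2 = 27.02: c1 = 10 / 27.02
c1 = 0.3701

0.3701


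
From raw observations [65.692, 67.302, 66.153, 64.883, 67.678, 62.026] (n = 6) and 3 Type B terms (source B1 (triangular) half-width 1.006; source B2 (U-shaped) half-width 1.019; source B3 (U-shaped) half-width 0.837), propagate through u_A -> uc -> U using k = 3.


mean = (65.692 + 67.302 + 66.153 + 64.883 + 67.678 + 62.026) / 6 = 65.62233333
s = sqrt(sum((x - mean)^2)/(n-1)) = 2.040281
u_A = s / sqrt(n) = 2.040281 / sqrt(6) = 0.83294123
u_B1 = 1.006 / sqrt(6) = 0.41069778
u_B2 = 1.019 / sqrt(2) = 0.72054181
u_B3 = 0.837 / sqrt(2) = 0.59184838
uc = sqrt(0.83294123^2 + 0.41069778^2 + 0.72054181^2 + 0.59184838^2) = 1.3160276
U = k * uc = 3 * 1.3160276
U = 3.9481

3.9481
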